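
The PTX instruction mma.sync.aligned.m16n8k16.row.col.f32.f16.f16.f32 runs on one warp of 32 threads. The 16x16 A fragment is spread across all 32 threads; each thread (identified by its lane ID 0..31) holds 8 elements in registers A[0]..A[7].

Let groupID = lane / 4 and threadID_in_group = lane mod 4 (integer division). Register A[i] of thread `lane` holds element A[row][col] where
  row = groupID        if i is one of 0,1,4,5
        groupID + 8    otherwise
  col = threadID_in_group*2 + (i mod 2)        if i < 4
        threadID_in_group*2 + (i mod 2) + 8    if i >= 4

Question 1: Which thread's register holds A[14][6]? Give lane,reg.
r=14⇒gr=6,Rb=1  c=6⇒Cb=0,th=3,odd=0
L=6*4+3=27  i=0*4+1*2+0=2

27,2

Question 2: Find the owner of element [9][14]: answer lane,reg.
7,6

r=9→G=1,rhi=1  c=14→chi=1,T=3,p=0
L=1*4+3=7  i=1*4+1*2+0=6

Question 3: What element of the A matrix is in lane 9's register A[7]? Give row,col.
10,11

lane 9: grp=2 (9/4), tig=1 (9%4)
i=7: r=2+8=10, c=1*2+1+8=11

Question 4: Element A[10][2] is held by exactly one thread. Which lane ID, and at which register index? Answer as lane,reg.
r: 10->gid=2,r8=1  c: 2->c8=0,tid=1,i&1=0
L=2*4+1=9  i=0*4+1*2+0=2

9,2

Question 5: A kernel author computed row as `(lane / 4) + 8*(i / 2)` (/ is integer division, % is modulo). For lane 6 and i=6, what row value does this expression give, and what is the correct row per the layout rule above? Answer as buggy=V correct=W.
`(lane / 4) + 8*(i / 2)`[6,6]->25
lane 6: g=1 (6/4), t=2 (6%4)
i=6: r=1+8=9, c=2*2+0+8=12
row: 25 vs 9

buggy=25 correct=9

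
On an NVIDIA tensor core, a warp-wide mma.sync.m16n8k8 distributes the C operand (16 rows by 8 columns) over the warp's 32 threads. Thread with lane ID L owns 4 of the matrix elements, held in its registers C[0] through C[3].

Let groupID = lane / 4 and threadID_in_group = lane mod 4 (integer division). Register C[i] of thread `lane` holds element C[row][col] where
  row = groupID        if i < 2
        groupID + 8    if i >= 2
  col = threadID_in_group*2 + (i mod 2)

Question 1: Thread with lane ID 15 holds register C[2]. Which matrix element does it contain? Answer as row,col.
11,6

L=15→G=15>>2=3, T=15&3=3
[2]→row 3+8=11  col 3·2+0=6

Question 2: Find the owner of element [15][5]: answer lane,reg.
30,3

r=15⇒gr=7,Rb=1  c=5⇒th=2,odd=1
L=7*4+2=30  i=1*2+1=3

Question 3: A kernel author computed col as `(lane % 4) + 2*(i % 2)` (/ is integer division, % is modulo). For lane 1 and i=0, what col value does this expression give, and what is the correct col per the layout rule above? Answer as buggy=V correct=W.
`(lane % 4) + 2*(i % 2)`[1,0]->1
1: gid=0,tid=1
[0] (0+0,1*2+0) = (0,2)
col: 1 vs 2

buggy=1 correct=2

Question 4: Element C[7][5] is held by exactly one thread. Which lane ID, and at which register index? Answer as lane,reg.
30,1

r:7=>grp=7,rB=0  c:5=>tig=2,lo=1
L=7*4+2=30  i=0*2+1=1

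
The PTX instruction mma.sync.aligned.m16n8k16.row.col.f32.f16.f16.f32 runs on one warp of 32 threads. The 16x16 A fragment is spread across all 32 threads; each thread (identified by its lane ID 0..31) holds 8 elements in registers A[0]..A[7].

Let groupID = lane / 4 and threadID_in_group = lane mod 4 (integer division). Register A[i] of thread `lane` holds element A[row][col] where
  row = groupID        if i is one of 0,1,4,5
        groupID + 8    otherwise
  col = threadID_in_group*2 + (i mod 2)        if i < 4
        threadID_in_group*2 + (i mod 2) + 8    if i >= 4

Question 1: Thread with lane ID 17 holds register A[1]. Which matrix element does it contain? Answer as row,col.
17: grp=4,tig=1
[1] (4+0,1*2+1+0) = (4,3)

4,3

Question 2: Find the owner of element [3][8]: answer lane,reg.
12,4

r=3→G=3,rhi=0  c=8→chi=1,T=0,p=0
L=3*4+0=12  i=1*4+0*2+0=4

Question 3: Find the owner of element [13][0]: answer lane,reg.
r=13→G=5,rhi=1  c=0→chi=0,T=0,p=0
L=5*4+0=20  i=0*4+1*2+0=2

20,2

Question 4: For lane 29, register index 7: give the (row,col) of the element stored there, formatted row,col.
29: G=7,T=1
[7] (7+8,1*2+1+8) = (15,11)

15,11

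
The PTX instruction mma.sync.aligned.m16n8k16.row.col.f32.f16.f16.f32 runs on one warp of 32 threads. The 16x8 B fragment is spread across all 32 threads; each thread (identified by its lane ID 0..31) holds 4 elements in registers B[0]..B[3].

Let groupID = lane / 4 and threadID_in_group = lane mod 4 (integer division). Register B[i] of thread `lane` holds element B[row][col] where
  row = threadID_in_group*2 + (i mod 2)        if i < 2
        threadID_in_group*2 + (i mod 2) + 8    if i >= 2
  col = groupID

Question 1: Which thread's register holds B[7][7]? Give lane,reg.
31,1

c:7=>grp=7  r:7=>rB=0,tig=3,lo=1
L=7*4+3=31  i=0*2+1=1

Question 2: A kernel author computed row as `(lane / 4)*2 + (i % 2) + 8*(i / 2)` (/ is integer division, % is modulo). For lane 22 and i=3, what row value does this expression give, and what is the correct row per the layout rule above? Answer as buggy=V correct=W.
`(lane / 4)*2 + (i % 2) + 8*(i / 2)`[22,3]=>19
lane 22: grp=5 (22/4), tig=2 (22%4)
i=3: r=2*2+1+8=13, c=grp=5
row: 19 vs 13

buggy=19 correct=13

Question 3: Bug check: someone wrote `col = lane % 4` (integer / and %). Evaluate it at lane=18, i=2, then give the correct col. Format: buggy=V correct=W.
`lane % 4`[18,2]->2
lane 18->18/4=4, 18 mod 4=2
i=2  r:2·2+0+8->12  c:4
col: 2 vs 4

buggy=2 correct=4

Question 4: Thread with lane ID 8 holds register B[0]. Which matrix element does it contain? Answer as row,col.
0,2

8: gid=2,tid=0
[0] (0*2+0+0,2) = (0,2)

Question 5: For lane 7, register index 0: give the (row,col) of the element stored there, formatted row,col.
6,1

lane 7->7/4=1, 7 mod 4=3
i=0  r:2·3+0+0->6  c:1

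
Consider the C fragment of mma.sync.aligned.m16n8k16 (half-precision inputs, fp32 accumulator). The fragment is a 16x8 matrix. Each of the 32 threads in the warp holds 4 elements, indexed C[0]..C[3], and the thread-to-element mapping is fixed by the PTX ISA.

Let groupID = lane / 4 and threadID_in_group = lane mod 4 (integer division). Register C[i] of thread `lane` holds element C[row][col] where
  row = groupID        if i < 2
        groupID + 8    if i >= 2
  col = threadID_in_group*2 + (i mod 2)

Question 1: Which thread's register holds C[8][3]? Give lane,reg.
1,3

r=8->g=0,rb=1  c=3->t=1,b0=1
L=0*4+1=1  i=1*2+1=3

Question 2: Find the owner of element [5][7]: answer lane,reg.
r=5→G=5,rhi=0  c=7→T=3,p=1
L=5*4+3=23  i=0*2+1=1

23,1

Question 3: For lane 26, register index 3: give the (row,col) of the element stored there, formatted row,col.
lane 26->26/4=6, 26 mod 4=2
i=3  r:6+8->14  c:2·2+1->5

14,5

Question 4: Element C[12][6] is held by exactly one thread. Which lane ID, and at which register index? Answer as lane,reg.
19,2

r=12→G=4,rhi=1  c=6→T=3,p=0
L=4*4+3=19  i=1*2+0=2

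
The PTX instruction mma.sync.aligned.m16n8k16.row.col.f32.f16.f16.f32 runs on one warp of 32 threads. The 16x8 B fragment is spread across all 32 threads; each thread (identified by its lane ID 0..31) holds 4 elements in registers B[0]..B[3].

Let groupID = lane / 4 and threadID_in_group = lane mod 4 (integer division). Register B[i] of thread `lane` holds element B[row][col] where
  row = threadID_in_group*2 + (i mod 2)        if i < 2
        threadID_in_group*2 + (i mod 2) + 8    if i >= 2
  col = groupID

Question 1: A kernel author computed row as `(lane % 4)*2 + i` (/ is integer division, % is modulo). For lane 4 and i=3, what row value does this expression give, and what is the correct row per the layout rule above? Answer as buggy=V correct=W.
buggy=3 correct=9

`(lane % 4)*2 + i`[4,3]→3
lane 4→4/4=1, 4 mod 4=0
i=3  r:2·0+1+8→9  c:1
row: 3 vs 9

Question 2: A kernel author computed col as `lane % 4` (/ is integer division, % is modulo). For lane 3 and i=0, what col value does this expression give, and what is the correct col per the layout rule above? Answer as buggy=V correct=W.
buggy=3 correct=0

`lane % 4`[3,0]->3
lane 3: gid=0 (3/4), tid=3 (3%4)
i=0: r=3*2+0+0=6, c=gid=0
col: 3 vs 0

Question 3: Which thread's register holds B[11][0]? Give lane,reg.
1,3

c=0→G=0  r=11→rhi=1,T=1,p=1
L=0*4+1=1  i=1*2+1=3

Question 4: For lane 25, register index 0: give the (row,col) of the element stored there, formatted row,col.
L=25->g=25>>2=6, t=25&3=1
[0]->row 1·2+0+0=2  col g=6

2,6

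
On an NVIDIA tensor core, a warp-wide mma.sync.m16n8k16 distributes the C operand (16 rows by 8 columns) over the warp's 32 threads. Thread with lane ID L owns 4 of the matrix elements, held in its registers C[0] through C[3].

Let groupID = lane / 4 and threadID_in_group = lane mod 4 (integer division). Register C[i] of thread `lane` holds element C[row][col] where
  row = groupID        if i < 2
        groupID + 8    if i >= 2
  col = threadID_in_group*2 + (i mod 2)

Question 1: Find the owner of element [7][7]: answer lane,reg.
31,1

r:7=>grp=7,rB=0  c:7=>tig=3,lo=1
L=7*4+3=31  i=0*2+1=1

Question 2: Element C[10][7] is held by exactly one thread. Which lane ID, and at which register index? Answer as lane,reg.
11,3

r:10=>grp=2,rB=1  c:7=>tig=3,lo=1
L=2*4+3=11  i=1*2+1=3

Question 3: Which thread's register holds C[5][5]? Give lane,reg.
r=5->g=5,rb=0  c=5->t=2,b0=1
L=5*4+2=22  i=0*2+1=1

22,1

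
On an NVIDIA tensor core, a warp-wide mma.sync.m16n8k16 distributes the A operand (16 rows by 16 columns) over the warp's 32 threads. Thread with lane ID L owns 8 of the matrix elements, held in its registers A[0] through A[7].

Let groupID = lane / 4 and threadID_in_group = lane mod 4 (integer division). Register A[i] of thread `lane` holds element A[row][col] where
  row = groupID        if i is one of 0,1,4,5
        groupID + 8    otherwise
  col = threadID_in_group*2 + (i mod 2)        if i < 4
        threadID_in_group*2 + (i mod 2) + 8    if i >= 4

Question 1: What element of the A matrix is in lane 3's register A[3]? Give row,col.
3: grp=0,tig=3
[3] (0+8,3*2+1+0) = (8,7)

8,7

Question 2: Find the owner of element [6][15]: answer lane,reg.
r=6->g=6,rb=0  c=15->cb=1,t=3,b0=1
L=6*4+3=27  i=1*4+0*2+1=5

27,5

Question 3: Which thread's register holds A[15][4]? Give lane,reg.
30,2

r=15→G=7,rhi=1  c=4→chi=0,T=2,p=0
L=7*4+2=30  i=0*4+1*2+0=2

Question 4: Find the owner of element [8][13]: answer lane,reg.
2,7

r: 8->gid=0,r8=1  c: 13->c8=1,tid=2,i&1=1
L=0*4+2=2  i=1*4+1*2+1=7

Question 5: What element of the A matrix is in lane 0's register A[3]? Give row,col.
0: gr=0,th=0
[3] (0+8,0*2+1+0) = (8,1)

8,1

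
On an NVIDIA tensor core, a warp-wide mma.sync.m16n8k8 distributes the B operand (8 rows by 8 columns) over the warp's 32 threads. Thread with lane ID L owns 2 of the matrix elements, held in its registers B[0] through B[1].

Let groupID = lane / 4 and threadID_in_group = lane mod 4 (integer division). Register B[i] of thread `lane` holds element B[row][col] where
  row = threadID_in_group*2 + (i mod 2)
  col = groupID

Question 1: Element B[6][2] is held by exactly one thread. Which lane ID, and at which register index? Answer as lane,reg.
c:2=>grp=2  r:6=>tig=3,lo=0
L=2*4+3=11  i=0=0

11,0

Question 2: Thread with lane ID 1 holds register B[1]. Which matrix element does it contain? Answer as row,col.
lane 1=>1/4=0, 1 mod 4=1
i=1  r:2·1+1=>3  c:0

3,0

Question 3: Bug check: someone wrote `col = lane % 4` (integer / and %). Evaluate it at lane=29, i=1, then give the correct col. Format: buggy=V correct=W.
`lane % 4`[29,1]→1
lane 29: G=7 (29/4), T=1 (29%4)
i=1: r=1*2+1=3, c=G=7
col: 1 vs 7

buggy=1 correct=7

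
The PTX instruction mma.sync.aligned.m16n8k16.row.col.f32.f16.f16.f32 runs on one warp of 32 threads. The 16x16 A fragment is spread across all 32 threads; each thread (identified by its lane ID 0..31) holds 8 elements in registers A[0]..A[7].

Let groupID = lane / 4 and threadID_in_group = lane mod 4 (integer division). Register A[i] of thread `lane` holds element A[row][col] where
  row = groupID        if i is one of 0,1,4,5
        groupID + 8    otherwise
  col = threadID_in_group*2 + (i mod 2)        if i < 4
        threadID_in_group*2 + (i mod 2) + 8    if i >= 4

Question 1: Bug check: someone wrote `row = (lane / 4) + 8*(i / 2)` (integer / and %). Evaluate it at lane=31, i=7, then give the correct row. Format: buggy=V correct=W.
`(lane / 4) + 8*(i / 2)`[31,7]=>31
L=31=>grp=31>>2=7, tig=31&3=3
[7]=>row 7+8=15  col 3·2+1+8=15
row: 31 vs 15

buggy=31 correct=15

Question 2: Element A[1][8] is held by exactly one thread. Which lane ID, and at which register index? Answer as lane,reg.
4,4

r:1=>grp=1,rB=0  c:8=>cB=1,tig=0,lo=0
L=1*4+0=4  i=1*4+0*2+0=4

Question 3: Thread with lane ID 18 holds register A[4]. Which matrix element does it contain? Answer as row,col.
18: grp=4,tig=2
[4] (4+0,2*2+0+8) = (4,12)

4,12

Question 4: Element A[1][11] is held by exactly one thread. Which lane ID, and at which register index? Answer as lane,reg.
5,5

r=1⇒gr=1,Rb=0  c=11⇒Cb=1,th=1,odd=1
L=1*4+1=5  i=1*4+0*2+1=5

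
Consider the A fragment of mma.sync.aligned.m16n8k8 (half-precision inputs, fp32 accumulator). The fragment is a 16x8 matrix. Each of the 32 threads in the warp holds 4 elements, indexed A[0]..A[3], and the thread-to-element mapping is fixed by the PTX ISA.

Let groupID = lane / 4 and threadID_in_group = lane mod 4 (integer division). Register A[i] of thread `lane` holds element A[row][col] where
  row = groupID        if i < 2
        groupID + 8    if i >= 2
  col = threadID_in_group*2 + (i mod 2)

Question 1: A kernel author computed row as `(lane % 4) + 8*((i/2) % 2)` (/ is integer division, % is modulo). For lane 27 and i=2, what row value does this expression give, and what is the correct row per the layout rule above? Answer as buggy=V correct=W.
`(lane % 4) + 8*((i/2) % 2)`[27,2]->11
lane 27: g=6 (27/4), t=3 (27%4)
i=2: r=6+8=14, c=3*2+0=6
row: 11 vs 14

buggy=11 correct=14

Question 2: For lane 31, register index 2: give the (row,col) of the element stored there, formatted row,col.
15,6

lane 31->31/4=7, 31 mod 4=3
i=2  r:7+8->15  c:2·3+0->6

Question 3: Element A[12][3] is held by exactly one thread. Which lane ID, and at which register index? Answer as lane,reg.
r: 12->gid=4,r8=1  c: 3->tid=1,i&1=1
L=4*4+1=17  i=1*2+1=3

17,3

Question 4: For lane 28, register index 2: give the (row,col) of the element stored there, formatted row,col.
15,0

lane 28: gid=7 (28/4), tid=0 (28%4)
i=2: r=7+8=15, c=0*2+0=0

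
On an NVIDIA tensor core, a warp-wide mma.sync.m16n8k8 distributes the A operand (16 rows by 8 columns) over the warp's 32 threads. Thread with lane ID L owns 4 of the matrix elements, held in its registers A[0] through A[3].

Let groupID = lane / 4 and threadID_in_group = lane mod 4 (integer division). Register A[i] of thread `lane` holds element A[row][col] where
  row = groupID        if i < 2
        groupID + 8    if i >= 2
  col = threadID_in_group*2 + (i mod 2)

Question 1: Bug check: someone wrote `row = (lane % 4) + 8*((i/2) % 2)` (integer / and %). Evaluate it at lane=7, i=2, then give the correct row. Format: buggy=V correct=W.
buggy=11 correct=9

`(lane % 4) + 8*((i/2) % 2)`[7,2]⇒11
7: gr=1,th=3
[2] (1+8,3*2+0) = (9,6)
row: 11 vs 9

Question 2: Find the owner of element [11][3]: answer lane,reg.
r=11⇒gr=3,Rb=1  c=3⇒th=1,odd=1
L=3*4+1=13  i=1*2+1=3

13,3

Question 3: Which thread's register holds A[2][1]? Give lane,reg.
r: 2->gid=2,r8=0  c: 1->tid=0,i&1=1
L=2*4+0=8  i=0*2+1=1

8,1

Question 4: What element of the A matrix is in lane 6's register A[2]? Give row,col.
lane 6⇒6/4=1, 6 mod 4=2
i=2  r:1+8⇒9  c:2·2+0⇒4

9,4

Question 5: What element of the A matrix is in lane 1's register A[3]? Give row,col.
8,3

lane 1⇒1/4=0, 1 mod 4=1
i=3  r:0+8⇒8  c:2·1+1⇒3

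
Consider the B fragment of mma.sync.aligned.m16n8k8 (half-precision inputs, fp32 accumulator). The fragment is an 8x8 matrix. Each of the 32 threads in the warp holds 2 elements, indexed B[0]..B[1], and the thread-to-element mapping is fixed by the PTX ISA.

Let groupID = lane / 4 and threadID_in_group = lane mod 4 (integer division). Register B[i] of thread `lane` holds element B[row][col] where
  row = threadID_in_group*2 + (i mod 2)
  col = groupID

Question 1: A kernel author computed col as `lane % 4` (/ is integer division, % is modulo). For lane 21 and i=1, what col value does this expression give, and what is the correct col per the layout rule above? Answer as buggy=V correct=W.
buggy=1 correct=5

`lane % 4`[21,1]->1
lane 21: gid=5 (21/4), tid=1 (21%4)
i=1: r=1*2+1=3, c=gid=5
col: 1 vs 5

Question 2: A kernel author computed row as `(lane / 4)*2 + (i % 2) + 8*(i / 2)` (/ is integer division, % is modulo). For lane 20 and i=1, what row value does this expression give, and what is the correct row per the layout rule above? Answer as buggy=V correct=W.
buggy=11 correct=1

`(lane / 4)*2 + (i % 2) + 8*(i / 2)`[20,1]→11
L=20→G=20>>2=5, T=20&3=0
[1]→row 0·2+1=1  col G=5
row: 11 vs 1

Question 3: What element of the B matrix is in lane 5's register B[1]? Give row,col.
3,1

5: g=1,t=1
[1] (1*2+1,1) = (3,1)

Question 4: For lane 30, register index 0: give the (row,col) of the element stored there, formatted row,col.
4,7

lane 30: g=7 (30/4), t=2 (30%4)
i=0: r=2*2+0=4, c=g=7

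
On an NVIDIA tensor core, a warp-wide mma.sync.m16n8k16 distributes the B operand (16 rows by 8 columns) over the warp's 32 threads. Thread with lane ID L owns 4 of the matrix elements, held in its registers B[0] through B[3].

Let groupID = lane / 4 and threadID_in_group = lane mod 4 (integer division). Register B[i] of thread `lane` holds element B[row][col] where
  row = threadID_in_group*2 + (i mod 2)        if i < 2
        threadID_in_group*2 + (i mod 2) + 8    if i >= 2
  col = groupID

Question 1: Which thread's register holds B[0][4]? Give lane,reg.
16,0

c:4=>grp=4  r:0=>rB=0,tig=0,lo=0
L=4*4+0=16  i=0*2+0=0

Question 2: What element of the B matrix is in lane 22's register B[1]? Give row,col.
5,5

lane 22->22/4=5, 22 mod 4=2
i=1  r:2·2+1+0->5  c:5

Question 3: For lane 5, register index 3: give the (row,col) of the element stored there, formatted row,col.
11,1

lane 5: G=1 (5/4), T=1 (5%4)
i=3: r=1*2+1+8=11, c=G=1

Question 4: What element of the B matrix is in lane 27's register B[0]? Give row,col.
6,6

lane 27->27/4=6, 27 mod 4=3
i=0  r:2·3+0+0->6  c:6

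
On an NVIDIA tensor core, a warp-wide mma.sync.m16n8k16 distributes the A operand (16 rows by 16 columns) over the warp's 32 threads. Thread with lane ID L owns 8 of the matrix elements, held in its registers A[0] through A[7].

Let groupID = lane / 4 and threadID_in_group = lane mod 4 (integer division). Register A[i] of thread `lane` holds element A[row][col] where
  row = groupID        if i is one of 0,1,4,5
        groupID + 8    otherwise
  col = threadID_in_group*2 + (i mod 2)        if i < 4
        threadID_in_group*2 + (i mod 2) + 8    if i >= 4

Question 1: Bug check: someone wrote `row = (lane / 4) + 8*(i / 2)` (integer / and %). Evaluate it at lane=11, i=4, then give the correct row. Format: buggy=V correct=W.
`(lane / 4) + 8*(i / 2)`[11,4]=>18
11: grp=2,tig=3
[4] (2+0,3*2+0+8) = (2,14)
row: 18 vs 2

buggy=18 correct=2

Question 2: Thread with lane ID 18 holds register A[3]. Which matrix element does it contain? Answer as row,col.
lane 18: gr=4 (18/4), th=2 (18%4)
i=3: r=4+8=12, c=2*2+1+0=5

12,5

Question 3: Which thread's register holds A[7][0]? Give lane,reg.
28,0

r=7->g=7,rb=0  c=0->cb=0,t=0,b0=0
L=7*4+0=28  i=0*4+0*2+0=0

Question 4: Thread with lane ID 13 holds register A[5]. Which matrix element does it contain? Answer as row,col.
L=13=>grp=13>>2=3, tig=13&3=1
[5]=>row 3+0=3  col 1·2+1+8=11

3,11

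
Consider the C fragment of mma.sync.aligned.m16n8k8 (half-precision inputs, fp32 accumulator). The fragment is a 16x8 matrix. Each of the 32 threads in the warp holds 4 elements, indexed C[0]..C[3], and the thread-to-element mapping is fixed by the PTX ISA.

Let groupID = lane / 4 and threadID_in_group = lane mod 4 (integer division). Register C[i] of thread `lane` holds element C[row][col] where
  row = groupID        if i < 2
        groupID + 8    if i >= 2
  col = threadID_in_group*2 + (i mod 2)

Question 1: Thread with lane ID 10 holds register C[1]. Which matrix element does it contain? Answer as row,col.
10: G=2,T=2
[1] (2+0,2*2+1) = (2,5)

2,5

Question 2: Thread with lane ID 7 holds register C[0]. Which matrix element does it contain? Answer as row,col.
1,6

L=7⇒gr=7>>2=1, th=7&3=3
[0]⇒row 1+0=1  col 3·2+0=6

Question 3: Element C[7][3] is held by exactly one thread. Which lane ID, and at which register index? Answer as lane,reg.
r=7->g=7,rb=0  c=3->t=1,b0=1
L=7*4+1=29  i=0*2+1=1

29,1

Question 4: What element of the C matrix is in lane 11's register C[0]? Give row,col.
2,6

L=11→G=11>>2=2, T=11&3=3
[0]→row 2+0=2  col 3·2+0=6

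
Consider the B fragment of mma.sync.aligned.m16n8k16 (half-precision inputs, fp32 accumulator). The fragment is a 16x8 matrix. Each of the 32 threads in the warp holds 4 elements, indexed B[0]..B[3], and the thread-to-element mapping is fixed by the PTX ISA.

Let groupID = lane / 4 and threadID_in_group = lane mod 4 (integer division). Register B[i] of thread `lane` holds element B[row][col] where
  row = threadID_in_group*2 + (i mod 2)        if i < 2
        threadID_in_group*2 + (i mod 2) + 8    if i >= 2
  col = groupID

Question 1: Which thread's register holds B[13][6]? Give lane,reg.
c=6⇒gr=6  r=13⇒Rb=1,th=2,odd=1
L=6*4+2=26  i=1*2+1=3

26,3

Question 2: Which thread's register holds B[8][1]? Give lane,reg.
c:1=>grp=1  r:8=>rB=1,tig=0,lo=0
L=1*4+0=4  i=1*2+0=2

4,2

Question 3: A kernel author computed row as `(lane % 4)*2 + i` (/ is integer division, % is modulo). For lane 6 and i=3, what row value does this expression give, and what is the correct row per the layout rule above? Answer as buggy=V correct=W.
buggy=7 correct=13

`(lane % 4)*2 + i`[6,3]->7
L=6->gid=6>>2=1, tid=6&3=2
[3]->row 2·2+1+8=13  col gid=1
row: 7 vs 13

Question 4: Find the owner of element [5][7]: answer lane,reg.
30,1

c=7⇒gr=7  r=5⇒Rb=0,th=2,odd=1
L=7*4+2=30  i=0*2+1=1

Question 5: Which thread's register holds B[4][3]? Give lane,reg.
c=3→G=3  r=4→rhi=0,T=2,p=0
L=3*4+2=14  i=0*2+0=0

14,0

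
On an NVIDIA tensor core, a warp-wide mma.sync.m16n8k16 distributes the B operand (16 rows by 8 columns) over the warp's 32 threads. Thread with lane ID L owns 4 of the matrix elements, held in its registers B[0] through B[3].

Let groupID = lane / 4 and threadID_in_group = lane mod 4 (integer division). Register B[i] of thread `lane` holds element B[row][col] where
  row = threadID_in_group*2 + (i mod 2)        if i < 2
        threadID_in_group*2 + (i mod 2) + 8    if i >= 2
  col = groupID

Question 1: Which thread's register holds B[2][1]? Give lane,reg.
5,0

c=1→G=1  r=2→rhi=0,T=1,p=0
L=1*4+1=5  i=0*2+0=0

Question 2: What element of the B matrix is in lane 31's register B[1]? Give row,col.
31: gid=7,tid=3
[1] (3*2+1+0,7) = (7,7)

7,7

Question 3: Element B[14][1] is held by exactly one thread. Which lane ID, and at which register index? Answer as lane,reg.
c: 1->gid=1  r: 14->r8=1,tid=3,i&1=0
L=1*4+3=7  i=1*2+0=2

7,2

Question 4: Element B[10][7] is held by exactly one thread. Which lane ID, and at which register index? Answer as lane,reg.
29,2

c=7->g=7  r=10->rb=1,t=1,b0=0
L=7*4+1=29  i=1*2+0=2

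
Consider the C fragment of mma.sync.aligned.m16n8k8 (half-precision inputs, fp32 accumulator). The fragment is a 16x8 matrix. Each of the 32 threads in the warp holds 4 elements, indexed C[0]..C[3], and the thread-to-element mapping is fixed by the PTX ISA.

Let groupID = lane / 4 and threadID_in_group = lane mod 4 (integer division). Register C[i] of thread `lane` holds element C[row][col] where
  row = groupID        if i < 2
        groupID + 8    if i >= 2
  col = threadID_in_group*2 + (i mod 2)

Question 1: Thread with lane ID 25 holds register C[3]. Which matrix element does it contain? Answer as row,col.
lane 25: grp=6 (25/4), tig=1 (25%4)
i=3: r=6+8=14, c=1*2+1=3

14,3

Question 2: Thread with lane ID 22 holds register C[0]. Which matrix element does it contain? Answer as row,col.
lane 22: g=5 (22/4), t=2 (22%4)
i=0: r=5+0=5, c=2*2+0=4

5,4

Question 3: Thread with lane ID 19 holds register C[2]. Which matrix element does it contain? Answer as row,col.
12,6

lane 19: G=4 (19/4), T=3 (19%4)
i=2: r=4+8=12, c=3*2+0=6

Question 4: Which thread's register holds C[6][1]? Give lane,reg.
24,1

r: 6->gid=6,r8=0  c: 1->tid=0,i&1=1
L=6*4+0=24  i=0*2+1=1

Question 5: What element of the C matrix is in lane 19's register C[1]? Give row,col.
4,7

lane 19: G=4 (19/4), T=3 (19%4)
i=1: r=4+0=4, c=3*2+1=7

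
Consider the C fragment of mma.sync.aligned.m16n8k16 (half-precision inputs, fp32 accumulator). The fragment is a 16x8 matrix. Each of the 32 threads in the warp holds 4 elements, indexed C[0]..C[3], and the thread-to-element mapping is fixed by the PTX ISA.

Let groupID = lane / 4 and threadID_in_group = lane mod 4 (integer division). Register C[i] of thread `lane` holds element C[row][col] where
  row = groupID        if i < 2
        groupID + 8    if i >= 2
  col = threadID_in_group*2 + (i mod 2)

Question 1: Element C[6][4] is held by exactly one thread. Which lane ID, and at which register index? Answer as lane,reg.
r=6⇒gr=6,Rb=0  c=4⇒th=2,odd=0
L=6*4+2=26  i=0*2+0=0

26,0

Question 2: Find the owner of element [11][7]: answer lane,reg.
r: 11->gid=3,r8=1  c: 7->tid=3,i&1=1
L=3*4+3=15  i=1*2+1=3

15,3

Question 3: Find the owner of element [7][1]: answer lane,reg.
28,1

r=7->g=7,rb=0  c=1->t=0,b0=1
L=7*4+0=28  i=0*2+1=1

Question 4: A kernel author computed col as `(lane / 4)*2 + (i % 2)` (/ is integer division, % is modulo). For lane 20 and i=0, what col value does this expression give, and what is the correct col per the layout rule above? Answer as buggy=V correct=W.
buggy=10 correct=0

`(lane / 4)*2 + (i % 2)`[20,0]->10
lane 20: g=5 (20/4), t=0 (20%4)
i=0: r=5+0=5, c=0*2+0=0
col: 10 vs 0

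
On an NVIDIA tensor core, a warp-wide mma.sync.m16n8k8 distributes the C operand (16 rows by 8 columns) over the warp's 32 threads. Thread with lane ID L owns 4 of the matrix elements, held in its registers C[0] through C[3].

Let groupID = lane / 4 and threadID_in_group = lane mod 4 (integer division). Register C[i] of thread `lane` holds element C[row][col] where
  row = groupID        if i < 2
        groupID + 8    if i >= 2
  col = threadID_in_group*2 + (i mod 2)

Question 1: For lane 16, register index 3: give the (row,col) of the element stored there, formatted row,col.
L=16->g=16>>2=4, t=16&3=0
[3]->row 4+8=12  col 0·2+1=1

12,1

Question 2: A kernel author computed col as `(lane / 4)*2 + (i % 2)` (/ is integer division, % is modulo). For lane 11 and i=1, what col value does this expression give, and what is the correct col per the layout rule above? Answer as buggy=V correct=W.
buggy=5 correct=7

`(lane / 4)*2 + (i % 2)`[11,1]->5
lane 11->11/4=2, 11 mod 4=3
i=1  r:2+0->2  c:2·3+1->7
col: 5 vs 7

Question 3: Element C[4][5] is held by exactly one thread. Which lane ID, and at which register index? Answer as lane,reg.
18,1

r=4⇒gr=4,Rb=0  c=5⇒th=2,odd=1
L=4*4+2=18  i=0*2+1=1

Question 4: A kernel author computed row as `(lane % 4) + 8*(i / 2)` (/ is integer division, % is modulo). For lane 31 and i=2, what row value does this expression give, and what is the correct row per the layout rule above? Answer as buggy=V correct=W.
`(lane % 4) + 8*(i / 2)`[31,2]→11
L=31→G=31>>2=7, T=31&3=3
[2]→row 7+8=15  col 3·2+0=6
row: 11 vs 15

buggy=11 correct=15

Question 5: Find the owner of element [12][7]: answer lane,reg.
19,3

r=12→G=4,rhi=1  c=7→T=3,p=1
L=4*4+3=19  i=1*2+1=3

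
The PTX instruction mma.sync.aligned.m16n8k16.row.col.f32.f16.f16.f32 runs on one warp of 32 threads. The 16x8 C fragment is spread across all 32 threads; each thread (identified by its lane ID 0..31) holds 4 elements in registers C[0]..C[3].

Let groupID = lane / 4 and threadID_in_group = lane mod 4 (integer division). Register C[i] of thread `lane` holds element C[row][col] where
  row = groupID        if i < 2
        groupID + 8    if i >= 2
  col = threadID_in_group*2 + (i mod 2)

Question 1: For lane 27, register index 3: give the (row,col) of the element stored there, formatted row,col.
L=27=>grp=27>>2=6, tig=27&3=3
[3]=>row 6+8=14  col 3·2+1=7

14,7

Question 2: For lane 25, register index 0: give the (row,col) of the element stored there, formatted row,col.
lane 25->25/4=6, 25 mod 4=1
i=0  r:6+0->6  c:2·1+0->2

6,2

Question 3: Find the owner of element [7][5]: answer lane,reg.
30,1

r=7->g=7,rb=0  c=5->t=2,b0=1
L=7*4+2=30  i=0*2+1=1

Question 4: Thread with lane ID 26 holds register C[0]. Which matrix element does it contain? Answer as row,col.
6,4

lane 26⇒26/4=6, 26 mod 4=2
i=0  r:6+0⇒6  c:2·2+0⇒4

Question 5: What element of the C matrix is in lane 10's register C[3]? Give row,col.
lane 10: g=2 (10/4), t=2 (10%4)
i=3: r=2+8=10, c=2*2+1=5

10,5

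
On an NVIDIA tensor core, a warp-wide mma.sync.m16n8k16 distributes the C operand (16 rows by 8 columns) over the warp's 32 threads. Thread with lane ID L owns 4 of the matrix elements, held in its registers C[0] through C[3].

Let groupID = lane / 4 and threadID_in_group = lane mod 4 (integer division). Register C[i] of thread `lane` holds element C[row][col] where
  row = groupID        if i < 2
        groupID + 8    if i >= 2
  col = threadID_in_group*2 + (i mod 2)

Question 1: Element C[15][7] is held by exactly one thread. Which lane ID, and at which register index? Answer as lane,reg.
31,3

r=15→G=7,rhi=1  c=7→T=3,p=1
L=7*4+3=31  i=1*2+1=3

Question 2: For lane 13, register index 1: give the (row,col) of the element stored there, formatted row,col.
lane 13: gid=3 (13/4), tid=1 (13%4)
i=1: r=3+0=3, c=1*2+1=3

3,3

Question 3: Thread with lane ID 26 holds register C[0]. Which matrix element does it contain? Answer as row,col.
L=26->gid=26>>2=6, tid=26&3=2
[0]->row 6+0=6  col 2·2+0=4

6,4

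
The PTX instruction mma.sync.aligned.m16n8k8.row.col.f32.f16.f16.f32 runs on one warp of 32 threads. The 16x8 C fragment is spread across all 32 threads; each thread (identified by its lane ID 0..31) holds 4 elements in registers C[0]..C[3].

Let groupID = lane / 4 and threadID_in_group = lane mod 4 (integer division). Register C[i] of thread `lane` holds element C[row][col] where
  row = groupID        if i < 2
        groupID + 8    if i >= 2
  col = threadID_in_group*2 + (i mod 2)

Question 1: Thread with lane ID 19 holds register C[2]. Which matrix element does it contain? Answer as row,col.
L=19⇒gr=19>>2=4, th=19&3=3
[2]⇒row 4+8=12  col 3·2+0=6

12,6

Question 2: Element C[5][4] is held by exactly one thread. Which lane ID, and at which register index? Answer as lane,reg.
r=5⇒gr=5,Rb=0  c=4⇒th=2,odd=0
L=5*4+2=22  i=0*2+0=0

22,0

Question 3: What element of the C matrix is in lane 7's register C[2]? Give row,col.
9,6

7: gr=1,th=3
[2] (1+8,3*2+0) = (9,6)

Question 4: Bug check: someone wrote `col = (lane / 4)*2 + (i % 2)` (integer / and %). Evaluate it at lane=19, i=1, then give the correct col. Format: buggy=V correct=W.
buggy=9 correct=7

`(lane / 4)*2 + (i % 2)`[19,1]->9
19: g=4,t=3
[1] (4+0,3*2+1) = (4,7)
col: 9 vs 7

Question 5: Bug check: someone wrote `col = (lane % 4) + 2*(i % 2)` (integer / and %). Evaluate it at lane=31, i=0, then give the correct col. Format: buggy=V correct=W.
`(lane % 4) + 2*(i % 2)`[31,0]⇒3
lane 31: gr=7 (31/4), th=3 (31%4)
i=0: r=7+0=7, c=3*2+0=6
col: 3 vs 6

buggy=3 correct=6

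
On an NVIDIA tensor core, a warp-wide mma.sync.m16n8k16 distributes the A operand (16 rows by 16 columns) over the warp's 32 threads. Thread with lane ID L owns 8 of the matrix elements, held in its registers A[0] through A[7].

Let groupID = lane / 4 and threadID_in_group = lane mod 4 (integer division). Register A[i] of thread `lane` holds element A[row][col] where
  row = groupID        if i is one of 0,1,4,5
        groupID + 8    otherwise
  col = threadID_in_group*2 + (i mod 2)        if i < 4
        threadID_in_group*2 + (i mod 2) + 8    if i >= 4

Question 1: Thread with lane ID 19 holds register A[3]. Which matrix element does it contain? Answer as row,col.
12,7

19: grp=4,tig=3
[3] (4+8,3*2+1+0) = (12,7)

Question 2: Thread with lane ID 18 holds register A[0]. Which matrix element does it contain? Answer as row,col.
4,4

lane 18: grp=4 (18/4), tig=2 (18%4)
i=0: r=4+0=4, c=2*2+0+0=4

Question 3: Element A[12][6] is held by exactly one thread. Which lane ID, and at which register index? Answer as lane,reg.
19,2

r: 12->gid=4,r8=1  c: 6->c8=0,tid=3,i&1=0
L=4*4+3=19  i=0*4+1*2+0=2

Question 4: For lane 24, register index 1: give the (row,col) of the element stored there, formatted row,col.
L=24=>grp=24>>2=6, tig=24&3=0
[1]=>row 6+0=6  col 0·2+1+0=1

6,1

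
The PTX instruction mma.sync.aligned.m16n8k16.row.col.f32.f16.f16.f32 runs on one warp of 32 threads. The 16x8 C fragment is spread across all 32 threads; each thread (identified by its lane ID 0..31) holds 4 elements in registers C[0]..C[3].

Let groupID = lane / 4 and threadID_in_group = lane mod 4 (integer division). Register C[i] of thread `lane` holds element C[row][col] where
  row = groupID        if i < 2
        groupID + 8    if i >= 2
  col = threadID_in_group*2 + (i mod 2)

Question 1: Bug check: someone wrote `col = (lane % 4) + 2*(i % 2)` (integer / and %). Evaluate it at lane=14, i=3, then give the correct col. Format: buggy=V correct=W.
buggy=4 correct=5

`(lane % 4) + 2*(i % 2)`[14,3]->4
lane 14: gid=3 (14/4), tid=2 (14%4)
i=3: r=3+8=11, c=2*2+1=5
col: 4 vs 5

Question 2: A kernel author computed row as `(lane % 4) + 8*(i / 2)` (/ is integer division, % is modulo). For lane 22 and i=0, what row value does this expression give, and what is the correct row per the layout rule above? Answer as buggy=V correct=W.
buggy=2 correct=5

`(lane % 4) + 8*(i / 2)`[22,0]→2
L=22→G=22>>2=5, T=22&3=2
[0]→row 5+0=5  col 2·2+0=4
row: 2 vs 5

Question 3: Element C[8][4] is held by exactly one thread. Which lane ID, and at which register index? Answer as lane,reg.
r=8->g=0,rb=1  c=4->t=2,b0=0
L=0*4+2=2  i=1*2+0=2

2,2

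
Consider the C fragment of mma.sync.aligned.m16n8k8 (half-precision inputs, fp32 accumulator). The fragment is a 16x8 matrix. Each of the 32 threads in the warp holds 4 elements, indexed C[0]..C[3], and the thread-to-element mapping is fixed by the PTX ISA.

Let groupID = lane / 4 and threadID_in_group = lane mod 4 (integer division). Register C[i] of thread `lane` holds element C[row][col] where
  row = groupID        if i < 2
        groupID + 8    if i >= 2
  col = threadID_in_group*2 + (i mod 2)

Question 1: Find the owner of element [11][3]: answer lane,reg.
r:11=>grp=3,rB=1  c:3=>tig=1,lo=1
L=3*4+1=13  i=1*2+1=3

13,3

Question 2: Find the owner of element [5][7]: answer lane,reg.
r: 5->gid=5,r8=0  c: 7->tid=3,i&1=1
L=5*4+3=23  i=0*2+1=1

23,1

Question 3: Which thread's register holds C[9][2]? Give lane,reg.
5,2

r=9→G=1,rhi=1  c=2→T=1,p=0
L=1*4+1=5  i=1*2+0=2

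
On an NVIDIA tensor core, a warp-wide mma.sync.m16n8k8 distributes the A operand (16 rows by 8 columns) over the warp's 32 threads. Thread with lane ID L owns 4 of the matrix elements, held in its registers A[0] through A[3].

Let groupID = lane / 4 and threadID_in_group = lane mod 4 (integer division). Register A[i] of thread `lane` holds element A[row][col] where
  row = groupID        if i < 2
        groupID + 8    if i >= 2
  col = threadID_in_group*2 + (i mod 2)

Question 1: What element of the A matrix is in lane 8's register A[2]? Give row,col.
L=8⇒gr=8>>2=2, th=8&3=0
[2]⇒row 2+8=10  col 0·2+0=0

10,0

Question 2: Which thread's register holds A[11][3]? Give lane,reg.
13,3

r=11->g=3,rb=1  c=3->t=1,b0=1
L=3*4+1=13  i=1*2+1=3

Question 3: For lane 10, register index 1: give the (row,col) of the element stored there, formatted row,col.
10: g=2,t=2
[1] (2+0,2*2+1) = (2,5)

2,5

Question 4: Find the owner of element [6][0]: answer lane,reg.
24,0

r=6->g=6,rb=0  c=0->t=0,b0=0
L=6*4+0=24  i=0*2+0=0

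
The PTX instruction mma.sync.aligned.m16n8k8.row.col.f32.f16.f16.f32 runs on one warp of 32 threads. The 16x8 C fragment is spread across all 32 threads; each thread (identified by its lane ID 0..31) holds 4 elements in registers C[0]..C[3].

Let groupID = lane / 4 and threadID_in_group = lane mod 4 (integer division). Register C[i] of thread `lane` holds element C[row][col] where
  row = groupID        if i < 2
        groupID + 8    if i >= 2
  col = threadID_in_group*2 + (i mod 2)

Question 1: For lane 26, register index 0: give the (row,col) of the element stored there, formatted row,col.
6,4

lane 26=>26/4=6, 26 mod 4=2
i=0  r:6+0=>6  c:2·2+0=>4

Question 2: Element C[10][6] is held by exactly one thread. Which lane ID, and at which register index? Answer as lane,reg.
11,2

r=10->g=2,rb=1  c=6->t=3,b0=0
L=2*4+3=11  i=1*2+0=2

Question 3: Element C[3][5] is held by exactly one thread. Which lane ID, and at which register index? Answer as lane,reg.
14,1

r=3⇒gr=3,Rb=0  c=5⇒th=2,odd=1
L=3*4+2=14  i=0*2+1=1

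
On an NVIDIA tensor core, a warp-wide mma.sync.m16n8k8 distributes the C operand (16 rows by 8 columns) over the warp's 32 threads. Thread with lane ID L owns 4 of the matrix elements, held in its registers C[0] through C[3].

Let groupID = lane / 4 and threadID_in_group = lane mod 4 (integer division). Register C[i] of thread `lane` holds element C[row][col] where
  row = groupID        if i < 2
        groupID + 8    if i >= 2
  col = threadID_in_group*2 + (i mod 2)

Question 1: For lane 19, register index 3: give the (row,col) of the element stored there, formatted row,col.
L=19->gid=19>>2=4, tid=19&3=3
[3]->row 4+8=12  col 3·2+1=7

12,7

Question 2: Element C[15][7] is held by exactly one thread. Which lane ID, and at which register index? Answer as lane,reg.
r: 15->gid=7,r8=1  c: 7->tid=3,i&1=1
L=7*4+3=31  i=1*2+1=3

31,3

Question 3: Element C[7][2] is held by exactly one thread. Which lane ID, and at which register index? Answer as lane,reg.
29,0

r:7=>grp=7,rB=0  c:2=>tig=1,lo=0
L=7*4+1=29  i=0*2+0=0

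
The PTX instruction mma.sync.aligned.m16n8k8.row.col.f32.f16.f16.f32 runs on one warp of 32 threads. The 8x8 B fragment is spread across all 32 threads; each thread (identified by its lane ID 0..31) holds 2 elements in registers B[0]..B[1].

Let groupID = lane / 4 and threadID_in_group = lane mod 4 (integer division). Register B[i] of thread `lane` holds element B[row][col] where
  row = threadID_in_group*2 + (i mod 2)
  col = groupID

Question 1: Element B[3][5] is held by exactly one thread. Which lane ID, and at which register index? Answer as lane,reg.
21,1

c=5->g=5  r=3->t=1,b0=1
L=5*4+1=21  i=1=1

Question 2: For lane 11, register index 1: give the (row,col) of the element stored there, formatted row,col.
L=11->gid=11>>2=2, tid=11&3=3
[1]->row 3·2+1=7  col gid=2

7,2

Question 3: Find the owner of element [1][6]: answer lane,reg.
24,1

c: 6->gid=6  r: 1->tid=0,i&1=1
L=6*4+0=24  i=1=1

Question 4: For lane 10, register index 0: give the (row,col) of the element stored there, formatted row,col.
lane 10⇒10/4=2, 10 mod 4=2
i=0  r:2·2+0⇒4  c:2

4,2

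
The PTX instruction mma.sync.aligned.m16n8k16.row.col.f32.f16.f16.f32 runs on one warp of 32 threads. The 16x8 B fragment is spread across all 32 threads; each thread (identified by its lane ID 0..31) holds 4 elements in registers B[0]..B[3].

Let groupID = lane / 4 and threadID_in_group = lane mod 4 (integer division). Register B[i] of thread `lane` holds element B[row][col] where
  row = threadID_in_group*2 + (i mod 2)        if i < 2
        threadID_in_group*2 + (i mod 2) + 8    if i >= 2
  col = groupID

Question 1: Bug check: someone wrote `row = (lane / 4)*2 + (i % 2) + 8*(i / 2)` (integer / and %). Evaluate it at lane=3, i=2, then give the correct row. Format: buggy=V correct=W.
`(lane / 4)*2 + (i % 2) + 8*(i / 2)`[3,2]→8
3: G=0,T=3
[2] (3*2+0+8,0) = (14,0)
row: 8 vs 14

buggy=8 correct=14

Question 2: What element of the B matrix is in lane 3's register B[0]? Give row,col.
lane 3⇒3/4=0, 3 mod 4=3
i=0  r:2·3+0+0⇒6  c:0

6,0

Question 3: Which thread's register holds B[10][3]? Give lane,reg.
13,2

c=3⇒gr=3  r=10⇒Rb=1,th=1,odd=0
L=3*4+1=13  i=1*2+0=2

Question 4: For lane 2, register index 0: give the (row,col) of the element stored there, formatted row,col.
4,0

L=2->gid=2>>2=0, tid=2&3=2
[0]->row 2·2+0+0=4  col gid=0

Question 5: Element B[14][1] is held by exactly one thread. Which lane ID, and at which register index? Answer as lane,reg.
c=1→G=1  r=14→rhi=1,T=3,p=0
L=1*4+3=7  i=1*2+0=2

7,2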